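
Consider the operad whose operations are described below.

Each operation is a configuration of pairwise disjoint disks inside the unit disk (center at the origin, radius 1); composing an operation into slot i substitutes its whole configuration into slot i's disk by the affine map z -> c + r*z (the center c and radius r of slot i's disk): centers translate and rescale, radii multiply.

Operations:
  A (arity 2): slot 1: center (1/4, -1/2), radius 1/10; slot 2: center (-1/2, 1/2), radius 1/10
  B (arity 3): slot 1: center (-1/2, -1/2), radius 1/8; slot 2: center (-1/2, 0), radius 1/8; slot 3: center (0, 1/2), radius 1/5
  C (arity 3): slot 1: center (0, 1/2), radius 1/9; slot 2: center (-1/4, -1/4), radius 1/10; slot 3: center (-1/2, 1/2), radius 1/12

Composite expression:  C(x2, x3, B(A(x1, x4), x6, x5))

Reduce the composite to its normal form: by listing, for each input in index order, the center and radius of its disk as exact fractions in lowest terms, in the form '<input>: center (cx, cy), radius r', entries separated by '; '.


Each x-disk chains the slot maps above it in C; radii multiply.
x2 passes through 1 substitution, ending at center (0, 1/2), radius 1/9
x3 passes through 1 substitution, ending at center (-1/4, -1/4), radius 1/10
x1 passes through 3 substitutions, ending at center (-69/128, 29/64), radius 1/960
x4 passes through 3 substitutions, ending at center (-35/64, 89/192), radius 1/960
x6 passes through 2 substitutions, ending at center (-13/24, 1/2), radius 1/96
x5 passes through 2 substitutions, ending at center (-1/2, 13/24), radius 1/60

x1: center (-69/128, 29/64), radius 1/960; x2: center (0, 1/2), radius 1/9; x3: center (-1/4, -1/4), radius 1/10; x4: center (-35/64, 89/192), radius 1/960; x5: center (-1/2, 13/24), radius 1/60; x6: center (-13/24, 1/2), radius 1/96


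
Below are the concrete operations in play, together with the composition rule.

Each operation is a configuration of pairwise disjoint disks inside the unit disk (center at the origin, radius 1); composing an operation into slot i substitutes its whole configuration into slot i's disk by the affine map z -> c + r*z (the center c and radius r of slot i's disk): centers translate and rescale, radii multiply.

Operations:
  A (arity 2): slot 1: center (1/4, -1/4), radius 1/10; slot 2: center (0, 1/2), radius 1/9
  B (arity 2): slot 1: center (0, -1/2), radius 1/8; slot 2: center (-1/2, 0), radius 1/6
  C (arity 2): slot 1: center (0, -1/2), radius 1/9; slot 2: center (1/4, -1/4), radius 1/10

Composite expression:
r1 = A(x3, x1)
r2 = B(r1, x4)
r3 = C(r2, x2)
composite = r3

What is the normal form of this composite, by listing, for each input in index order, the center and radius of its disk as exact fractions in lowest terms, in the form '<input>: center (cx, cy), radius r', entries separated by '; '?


Each x-disk chains the slot maps above it in C; radii multiply.
x3: after 3 affine steps, its disk has center (1/288, -161/288), radius 1/720
x1: after 3 affine steps, its disk has center (0, -79/144), radius 1/648
x4: after 2 affine steps, its disk has center (-1/18, -1/2), radius 1/54
x2: after 1 affine step, its disk has center (1/4, -1/4), radius 1/10

x1: center (0, -79/144), radius 1/648; x2: center (1/4, -1/4), radius 1/10; x3: center (1/288, -161/288), radius 1/720; x4: center (-1/18, -1/2), radius 1/54


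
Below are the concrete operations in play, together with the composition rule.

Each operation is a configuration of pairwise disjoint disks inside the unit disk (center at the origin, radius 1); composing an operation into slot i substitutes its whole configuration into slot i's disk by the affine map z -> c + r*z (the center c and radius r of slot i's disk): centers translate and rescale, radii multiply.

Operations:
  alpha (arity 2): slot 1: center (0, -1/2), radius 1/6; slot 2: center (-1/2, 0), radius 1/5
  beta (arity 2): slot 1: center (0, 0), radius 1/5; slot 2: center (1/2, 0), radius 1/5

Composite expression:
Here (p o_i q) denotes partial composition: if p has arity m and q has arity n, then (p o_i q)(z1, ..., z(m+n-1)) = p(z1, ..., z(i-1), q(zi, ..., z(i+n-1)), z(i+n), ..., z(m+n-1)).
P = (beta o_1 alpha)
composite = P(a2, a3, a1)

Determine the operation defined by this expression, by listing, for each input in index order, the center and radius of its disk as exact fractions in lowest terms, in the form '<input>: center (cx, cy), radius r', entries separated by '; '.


a1: center (1/2, 0), radius 1/5; a2: center (0, -1/10), radius 1/30; a3: center (-1/10, 0), radius 1/25

Follow each a-input down from beta: c' goes to c + r*c', radius to r*r'.
for a2, the 2-step affine chain lands on center (0, -1/10), radius 1/30
for a3, the 2-step affine chain lands on center (-1/10, 0), radius 1/25
for a1, the 1-step affine chain lands on center (1/2, 0), radius 1/5


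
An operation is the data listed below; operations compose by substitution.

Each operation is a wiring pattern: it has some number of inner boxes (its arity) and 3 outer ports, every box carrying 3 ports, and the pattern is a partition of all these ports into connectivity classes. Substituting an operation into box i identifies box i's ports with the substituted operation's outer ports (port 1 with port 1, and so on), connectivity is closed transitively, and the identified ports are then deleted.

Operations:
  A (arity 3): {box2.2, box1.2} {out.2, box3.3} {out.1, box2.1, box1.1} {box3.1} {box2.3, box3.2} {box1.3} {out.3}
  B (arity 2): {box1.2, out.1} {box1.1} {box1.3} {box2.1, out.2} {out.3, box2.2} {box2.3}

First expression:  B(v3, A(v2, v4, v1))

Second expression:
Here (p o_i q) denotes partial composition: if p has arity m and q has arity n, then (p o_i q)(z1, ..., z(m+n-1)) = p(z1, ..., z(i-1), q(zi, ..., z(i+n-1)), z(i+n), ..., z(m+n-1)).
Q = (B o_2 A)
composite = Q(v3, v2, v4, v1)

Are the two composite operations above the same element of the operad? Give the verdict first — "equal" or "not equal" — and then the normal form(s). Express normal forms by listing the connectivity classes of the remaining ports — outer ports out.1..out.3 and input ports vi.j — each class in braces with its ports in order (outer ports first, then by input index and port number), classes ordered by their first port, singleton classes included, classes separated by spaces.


equal — both sides give {out.1, v3.2} {out.2, v2.1, v4.1} {out.3, v1.3} {v1.1} {v1.2, v4.3} {v2.2, v4.2} {v2.3} {v3.1} {v3.3}

Reducing the first expression gives {out.1, v3.2} {out.2, v2.1, v4.1} {out.3, v1.3} {v1.1} {v1.2, v4.3} {v2.2, v4.2} {v2.3} {v3.1} {v3.3}
Reducing the second expression gives {out.1, v3.2} {out.2, v2.1, v4.1} {out.3, v1.3} {v1.1} {v1.2, v4.3} {v2.2, v4.2} {v2.3} {v3.1} {v3.3}
Both agree, so they are equal.


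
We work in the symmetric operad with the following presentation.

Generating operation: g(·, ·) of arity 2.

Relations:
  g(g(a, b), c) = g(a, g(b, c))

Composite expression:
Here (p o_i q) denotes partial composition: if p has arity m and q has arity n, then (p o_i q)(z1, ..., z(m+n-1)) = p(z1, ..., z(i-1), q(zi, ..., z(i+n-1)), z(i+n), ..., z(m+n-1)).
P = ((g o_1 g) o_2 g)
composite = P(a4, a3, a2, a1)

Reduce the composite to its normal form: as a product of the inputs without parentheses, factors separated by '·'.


a4 · a3 · a2 · a1

Every regrouping of g is equal, so read the a-inputs in written order.
g(a3, a2) spells out as a3 · a2
g(a4, g(a3, a2)) spells out as a4 · a3 · a2
g(g(a4, g(a3, a2)), a1) spells out as a4 · a3 · a2 · a1


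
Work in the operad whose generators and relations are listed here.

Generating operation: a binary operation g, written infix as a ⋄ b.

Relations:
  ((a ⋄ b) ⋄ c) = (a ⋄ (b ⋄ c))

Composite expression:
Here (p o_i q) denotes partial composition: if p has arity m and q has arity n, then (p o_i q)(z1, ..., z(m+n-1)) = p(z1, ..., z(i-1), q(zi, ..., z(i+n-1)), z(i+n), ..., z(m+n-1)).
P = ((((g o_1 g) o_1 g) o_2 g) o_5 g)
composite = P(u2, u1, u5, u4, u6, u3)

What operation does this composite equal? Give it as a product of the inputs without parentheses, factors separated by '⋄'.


Associativity of g dissolves the nesting; only the u-input order survives.
(u1 ⋄ u5) linearizes to u1 ⋄ u5
(u2 ⋄ (u1 ⋄ u5)) linearizes to u2 ⋄ u1 ⋄ u5
((u2 ⋄ (u1 ⋄ u5)) ⋄ u4) linearizes to u2 ⋄ u1 ⋄ u5 ⋄ u4
(u6 ⋄ u3) linearizes to u6 ⋄ u3
(((u2 ⋄ (u1 ⋄ u5)) ⋄ u4) ⋄ (u6 ⋄ u3)) linearizes to u2 ⋄ u1 ⋄ u5 ⋄ u4 ⋄ u6 ⋄ u3

u2 ⋄ u1 ⋄ u5 ⋄ u4 ⋄ u6 ⋄ u3


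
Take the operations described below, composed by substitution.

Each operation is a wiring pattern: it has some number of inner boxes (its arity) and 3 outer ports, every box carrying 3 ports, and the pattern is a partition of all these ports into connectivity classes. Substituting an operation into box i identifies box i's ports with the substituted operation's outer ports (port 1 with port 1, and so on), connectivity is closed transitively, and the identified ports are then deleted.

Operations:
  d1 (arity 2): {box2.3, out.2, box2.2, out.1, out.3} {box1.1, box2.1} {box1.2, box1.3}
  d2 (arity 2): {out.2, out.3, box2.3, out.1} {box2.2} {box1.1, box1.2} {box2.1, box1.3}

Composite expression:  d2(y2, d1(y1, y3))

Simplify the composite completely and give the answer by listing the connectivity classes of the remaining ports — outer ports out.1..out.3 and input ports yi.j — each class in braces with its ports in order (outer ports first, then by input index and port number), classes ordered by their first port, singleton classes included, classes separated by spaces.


Reachability decides: close wires over d2-identified ports.
the subtree at d1 composes to {out.1, out.2, out.3, y3.2, y3.3} {y1.1, y3.1} {y1.2, y1.3} on (y1, y3); out.j = own outer ports
the subtree at d2 composes to {out.1, out.2, out.3, y2.3, y3.2, y3.3} {y1.1, y3.1} {y1.2, y1.3} {y2.1, y2.2} on (y2, y1, y3); out.j = own outer ports

{out.1, out.2, out.3, y2.3, y3.2, y3.3} {y1.1, y3.1} {y1.2, y1.3} {y2.1, y2.2}


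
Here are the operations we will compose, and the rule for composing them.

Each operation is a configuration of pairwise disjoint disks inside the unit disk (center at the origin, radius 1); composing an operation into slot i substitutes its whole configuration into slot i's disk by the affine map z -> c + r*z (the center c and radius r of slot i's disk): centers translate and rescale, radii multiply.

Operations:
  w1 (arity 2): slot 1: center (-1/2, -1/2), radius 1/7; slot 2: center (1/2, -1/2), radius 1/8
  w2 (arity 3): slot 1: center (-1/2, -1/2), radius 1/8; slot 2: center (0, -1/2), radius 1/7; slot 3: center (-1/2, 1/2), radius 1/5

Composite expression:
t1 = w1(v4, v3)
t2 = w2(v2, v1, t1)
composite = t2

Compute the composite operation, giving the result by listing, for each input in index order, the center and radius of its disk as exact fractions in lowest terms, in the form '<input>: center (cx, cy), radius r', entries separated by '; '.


v1: center (0, -1/2), radius 1/7; v2: center (-1/2, -1/2), radius 1/8; v3: center (-2/5, 2/5), radius 1/40; v4: center (-3/5, 2/5), radius 1/35

Affine substitution under w2: radii multiply and v-centers shift.
input v2: composing its 1 substitution step yields center (-1/2, -1/2), radius 1/8
input v1: composing its 1 substitution step yields center (0, -1/2), radius 1/7
input v4: composing its 2 substitution steps yields center (-3/5, 2/5), radius 1/35
input v3: composing its 2 substitution steps yields center (-2/5, 2/5), radius 1/40


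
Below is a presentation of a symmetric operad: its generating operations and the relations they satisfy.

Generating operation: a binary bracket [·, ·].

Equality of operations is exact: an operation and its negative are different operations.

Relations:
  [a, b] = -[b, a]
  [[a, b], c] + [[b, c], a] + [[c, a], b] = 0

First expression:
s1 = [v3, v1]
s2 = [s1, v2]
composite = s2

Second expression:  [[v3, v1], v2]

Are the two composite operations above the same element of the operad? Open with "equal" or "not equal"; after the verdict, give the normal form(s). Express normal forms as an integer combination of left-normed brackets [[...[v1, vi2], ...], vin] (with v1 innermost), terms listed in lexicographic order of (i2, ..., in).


The first expression, normalized: -[[v1, v3], v2]
The second expression, normalized: -[[v1, v3], v2]
One common form — equal.

equal; the common form is -[[v1, v3], v2]


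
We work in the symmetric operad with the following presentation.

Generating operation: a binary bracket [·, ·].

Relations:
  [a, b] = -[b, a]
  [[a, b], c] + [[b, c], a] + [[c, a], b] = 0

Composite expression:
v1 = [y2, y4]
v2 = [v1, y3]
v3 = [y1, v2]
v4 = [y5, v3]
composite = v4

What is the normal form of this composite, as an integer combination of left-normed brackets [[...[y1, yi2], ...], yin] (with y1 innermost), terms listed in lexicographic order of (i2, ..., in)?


-[[[[y1, y2], y4], y3], y5] + [[[[y1, y3], y2], y4], y5] - [[[[y1, y3], y4], y2], y5] + [[[[y1, y4], y2], y3], y5]

Left-normed coefficients sit on the y1-initial expansion words.
Composite bracket: [y5, [y1, [[y2, y4], y3]]]
Applying ab - ba throughout gives 16 signed words (2^4 = 16).
Collect the words opening with y1:
  sign of y1y2y4y3y5 is -1, so it contributes -[[[[y1, y2], y4], y3], y5]
  sign of y1y3y2y4y5 is +1, so it contributes +[[[[y1, y3], y2], y4], y5]
  sign of y1y3y4y2y5 is -1, so it contributes -[[[[y1, y3], y4], y2], y5]
  sign of y1y4y2y3y5 is +1, so it contributes +[[[[y1, y4], y2], y3], y5]


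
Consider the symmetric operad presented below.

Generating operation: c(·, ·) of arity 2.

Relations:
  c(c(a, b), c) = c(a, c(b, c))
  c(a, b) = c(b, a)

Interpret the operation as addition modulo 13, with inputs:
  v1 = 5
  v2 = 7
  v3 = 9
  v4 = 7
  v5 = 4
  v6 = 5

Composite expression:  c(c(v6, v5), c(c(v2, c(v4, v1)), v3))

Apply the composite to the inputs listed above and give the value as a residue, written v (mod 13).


11 (mod 13)

c(v6, v5) = 9
c(v4, v1) = 12
c(v2, c(v4, v1)) = 6
c(c(v2, c(v4, v1)), v3) = 2
c(c(v6, v5), c(c(v2, c(v4, v1)), v3)) = 11


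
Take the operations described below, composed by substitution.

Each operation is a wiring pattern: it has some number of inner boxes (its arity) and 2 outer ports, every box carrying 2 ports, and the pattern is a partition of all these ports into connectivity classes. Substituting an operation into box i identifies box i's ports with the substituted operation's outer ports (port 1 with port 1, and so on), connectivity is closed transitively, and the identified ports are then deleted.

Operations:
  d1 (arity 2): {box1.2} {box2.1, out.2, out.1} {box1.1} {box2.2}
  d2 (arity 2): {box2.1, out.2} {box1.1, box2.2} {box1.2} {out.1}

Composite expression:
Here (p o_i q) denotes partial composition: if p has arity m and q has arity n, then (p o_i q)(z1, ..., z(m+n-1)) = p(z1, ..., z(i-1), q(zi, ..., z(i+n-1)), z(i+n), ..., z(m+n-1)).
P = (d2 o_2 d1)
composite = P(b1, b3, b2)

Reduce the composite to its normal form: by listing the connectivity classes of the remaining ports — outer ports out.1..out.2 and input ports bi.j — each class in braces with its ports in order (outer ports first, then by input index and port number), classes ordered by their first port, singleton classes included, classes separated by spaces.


Connectivity passes through glued d2-boundaries; trace each wire chain.
composing d1 on (b3, b2), with out.j its own outer ports: {out.1, out.2, b2.1} {b2.2} {b3.1} {b3.2}
composing d2 on (b1, b3, b2), with out.j its own outer ports: {out.1} {out.2, b1.1, b2.1} {b1.2} {b2.2} {b3.1} {b3.2}

{out.1} {out.2, b1.1, b2.1} {b1.2} {b2.2} {b3.1} {b3.2}


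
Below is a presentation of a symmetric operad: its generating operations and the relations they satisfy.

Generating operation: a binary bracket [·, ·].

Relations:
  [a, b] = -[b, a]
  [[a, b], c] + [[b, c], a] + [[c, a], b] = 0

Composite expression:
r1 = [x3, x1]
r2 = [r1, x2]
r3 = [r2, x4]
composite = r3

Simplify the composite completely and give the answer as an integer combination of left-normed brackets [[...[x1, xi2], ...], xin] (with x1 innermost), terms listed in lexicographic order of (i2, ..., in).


-[[[x1, x3], x2], x4]

Expand each bracket as ab - ba; the x1-initial words give the coefficients.
Composite bracket: [[[x3, x1], x2], x4]
The bracket unfolds into 8 signed words via [a, b] = ab - ba (2^3 = 8).
Collect the words opening with x1:
  from x1x3x2x4, sign -1: term -[[[x1, x3], x2], x4]


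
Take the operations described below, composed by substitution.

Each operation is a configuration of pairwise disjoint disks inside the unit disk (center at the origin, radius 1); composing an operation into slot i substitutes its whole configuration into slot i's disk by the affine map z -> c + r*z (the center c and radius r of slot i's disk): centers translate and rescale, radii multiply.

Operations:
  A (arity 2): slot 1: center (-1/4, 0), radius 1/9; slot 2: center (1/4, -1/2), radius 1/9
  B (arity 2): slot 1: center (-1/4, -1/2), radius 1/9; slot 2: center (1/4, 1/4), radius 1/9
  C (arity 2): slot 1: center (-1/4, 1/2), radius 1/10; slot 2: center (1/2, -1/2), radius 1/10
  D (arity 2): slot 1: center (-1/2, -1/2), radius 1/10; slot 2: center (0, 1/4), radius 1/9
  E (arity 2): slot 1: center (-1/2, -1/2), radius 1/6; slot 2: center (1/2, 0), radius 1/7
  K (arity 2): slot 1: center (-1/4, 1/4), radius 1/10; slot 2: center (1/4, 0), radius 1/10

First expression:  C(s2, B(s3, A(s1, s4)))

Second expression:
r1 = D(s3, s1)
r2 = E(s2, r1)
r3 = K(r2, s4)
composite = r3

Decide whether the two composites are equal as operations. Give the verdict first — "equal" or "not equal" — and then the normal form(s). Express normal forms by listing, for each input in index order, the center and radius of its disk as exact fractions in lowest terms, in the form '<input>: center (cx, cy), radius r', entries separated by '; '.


not equal — first s1: center (47/90, -19/40), radius 1/810; s2: center (-1/4, 1/2), radius 1/10; s3: center (19/40, -11/20), radius 1/90; s4: center (19/36, -173/360), radius 1/810, second s1: center (-1/5, 71/280), radius 1/630; s2: center (-3/10, 1/5), radius 1/60; s3: center (-29/140, 17/70), radius 1/700; s4: center (1/4, 0), radius 1/10

The first expression, normalized: s1: center (47/90, -19/40), radius 1/810; s2: center (-1/4, 1/2), radius 1/10; s3: center (19/40, -11/20), radius 1/90; s4: center (19/36, -173/360), radius 1/810
The second expression, normalized: s1: center (-1/5, 71/280), radius 1/630; s2: center (-3/10, 1/5), radius 1/60; s3: center (-29/140, 17/70), radius 1/700; s4: center (1/4, 0), radius 1/10
Distinct normal forms: not equal.


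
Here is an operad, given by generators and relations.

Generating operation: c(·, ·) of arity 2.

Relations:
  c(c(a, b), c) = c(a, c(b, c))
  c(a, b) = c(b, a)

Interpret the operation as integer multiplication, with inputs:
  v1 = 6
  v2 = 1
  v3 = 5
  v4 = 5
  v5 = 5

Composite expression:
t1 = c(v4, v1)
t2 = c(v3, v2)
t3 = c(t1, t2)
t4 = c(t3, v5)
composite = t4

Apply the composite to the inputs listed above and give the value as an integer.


750


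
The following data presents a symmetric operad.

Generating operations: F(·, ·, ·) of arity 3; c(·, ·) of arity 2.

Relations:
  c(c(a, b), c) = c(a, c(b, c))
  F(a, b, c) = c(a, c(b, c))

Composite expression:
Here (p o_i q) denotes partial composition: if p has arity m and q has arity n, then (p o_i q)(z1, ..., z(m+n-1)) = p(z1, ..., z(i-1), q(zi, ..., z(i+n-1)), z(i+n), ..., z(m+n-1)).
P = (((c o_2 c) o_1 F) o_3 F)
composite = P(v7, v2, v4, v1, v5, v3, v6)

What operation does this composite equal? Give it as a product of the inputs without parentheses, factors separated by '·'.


Key point: c is associative — brackets drop, the v-order remains.
F(v4, v1, v5) collapses to v4 · v1 · v5
F(v7, v2, F(v4, v1, v5)) collapses to v7 · v2 · v4 · v1 · v5
c(v3, v6) collapses to v3 · v6
c(F(v7, v2, F(v4, v1, v5)), c(v3, v6)) collapses to v7 · v2 · v4 · v1 · v5 · v3 · v6

v7 · v2 · v4 · v1 · v5 · v3 · v6


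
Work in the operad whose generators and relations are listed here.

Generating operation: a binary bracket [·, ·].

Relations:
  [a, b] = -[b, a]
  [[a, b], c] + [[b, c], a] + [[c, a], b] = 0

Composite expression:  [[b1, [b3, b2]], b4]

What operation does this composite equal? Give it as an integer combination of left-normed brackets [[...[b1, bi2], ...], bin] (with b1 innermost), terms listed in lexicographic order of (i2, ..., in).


-[[[b1, b2], b3], b4] + [[[b1, b3], b2], b4]

Skip Jacobi rewriting: expand, keep b1-initial words, read off terms.
Composite bracket: [[b1, [b3, b2]], b4]
Applying ab - ba throughout gives 8 signed words (2^3 = 8).
Coefficients come from the b1-initial words:
  from b1b2b3b4, sign -1: term -[[[b1, b2], b3], b4]
  from b1b3b2b4, sign +1: term +[[[b1, b3], b2], b4]


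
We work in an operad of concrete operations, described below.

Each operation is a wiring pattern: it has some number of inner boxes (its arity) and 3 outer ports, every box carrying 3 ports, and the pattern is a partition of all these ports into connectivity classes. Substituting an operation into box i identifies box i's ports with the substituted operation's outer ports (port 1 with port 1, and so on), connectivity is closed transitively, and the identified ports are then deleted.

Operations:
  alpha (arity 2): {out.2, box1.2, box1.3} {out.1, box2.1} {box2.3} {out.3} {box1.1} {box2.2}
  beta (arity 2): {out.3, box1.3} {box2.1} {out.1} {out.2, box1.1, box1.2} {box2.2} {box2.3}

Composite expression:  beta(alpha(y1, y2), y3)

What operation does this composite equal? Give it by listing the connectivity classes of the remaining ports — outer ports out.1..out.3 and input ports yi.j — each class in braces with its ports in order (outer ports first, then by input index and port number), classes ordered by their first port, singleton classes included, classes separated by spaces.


{out.1} {out.2, y1.2, y1.3, y2.1} {out.3} {y1.1} {y2.2} {y2.3} {y3.1} {y3.2} {y3.3}

Substituting into beta glues patterns; closure does the rest.
the subtree at alpha composes to {out.1, y2.1} {out.2, y1.2, y1.3} {out.3} {y1.1} {y2.2} {y2.3} on (y1, y2); out.j = own outer ports
the subtree at beta composes to {out.1} {out.2, y1.2, y1.3, y2.1} {out.3} {y1.1} {y2.2} {y2.3} {y3.1} {y3.2} {y3.3} on (y1, y2, y3); out.j = own outer ports


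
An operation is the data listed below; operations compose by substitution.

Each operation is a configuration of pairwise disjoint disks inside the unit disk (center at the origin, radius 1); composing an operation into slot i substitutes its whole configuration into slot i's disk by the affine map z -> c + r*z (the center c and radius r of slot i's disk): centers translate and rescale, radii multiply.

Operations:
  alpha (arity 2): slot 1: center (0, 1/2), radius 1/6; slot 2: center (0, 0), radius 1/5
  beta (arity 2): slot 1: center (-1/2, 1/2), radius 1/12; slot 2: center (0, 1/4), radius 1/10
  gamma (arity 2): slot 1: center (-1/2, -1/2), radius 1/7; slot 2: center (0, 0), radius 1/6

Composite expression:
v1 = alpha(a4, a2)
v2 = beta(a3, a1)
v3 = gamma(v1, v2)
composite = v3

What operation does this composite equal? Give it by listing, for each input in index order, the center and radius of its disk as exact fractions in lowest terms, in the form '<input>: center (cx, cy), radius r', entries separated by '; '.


a1: center (0, 1/24), radius 1/60; a2: center (-1/2, -1/2), radius 1/35; a3: center (-1/12, 1/12), radius 1/72; a4: center (-1/2, -3/7), radius 1/42

Affine substitution under gamma: radii multiply and a-centers shift.
for a4, the 2-step affine chain lands on center (-1/2, -3/7), radius 1/42
for a2, the 2-step affine chain lands on center (-1/2, -1/2), radius 1/35
for a3, the 2-step affine chain lands on center (-1/12, 1/12), radius 1/72
for a1, the 2-step affine chain lands on center (0, 1/24), radius 1/60


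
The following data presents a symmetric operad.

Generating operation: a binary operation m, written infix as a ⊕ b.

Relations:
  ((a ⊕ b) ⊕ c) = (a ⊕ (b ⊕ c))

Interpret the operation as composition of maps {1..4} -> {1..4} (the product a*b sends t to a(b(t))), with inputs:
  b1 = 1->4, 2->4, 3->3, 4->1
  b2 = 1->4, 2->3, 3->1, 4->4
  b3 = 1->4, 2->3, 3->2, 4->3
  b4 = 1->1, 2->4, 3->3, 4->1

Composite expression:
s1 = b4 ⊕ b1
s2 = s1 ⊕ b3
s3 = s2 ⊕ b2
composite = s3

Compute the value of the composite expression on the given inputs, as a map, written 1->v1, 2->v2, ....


1->3, 2->1, 3->1, 4->3

(b4 ⊕ b1) = 1->1, 2->1, 3->3, 4->1
((b4 ⊕ b1) ⊕ b3) = 1->1, 2->3, 3->1, 4->3
(((b4 ⊕ b1) ⊕ b3) ⊕ b2) = 1->3, 2->1, 3->1, 4->3


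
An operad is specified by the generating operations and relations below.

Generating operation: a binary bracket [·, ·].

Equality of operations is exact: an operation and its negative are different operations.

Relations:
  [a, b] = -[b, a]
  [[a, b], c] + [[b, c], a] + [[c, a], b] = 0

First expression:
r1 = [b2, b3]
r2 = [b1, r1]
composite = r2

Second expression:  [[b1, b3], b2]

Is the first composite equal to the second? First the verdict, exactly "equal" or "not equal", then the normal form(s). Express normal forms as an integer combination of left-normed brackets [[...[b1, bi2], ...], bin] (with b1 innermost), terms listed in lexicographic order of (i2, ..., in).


not equal; first: [[b1, b2], b3] - [[b1, b3], b2]; second: [[b1, b3], b2]


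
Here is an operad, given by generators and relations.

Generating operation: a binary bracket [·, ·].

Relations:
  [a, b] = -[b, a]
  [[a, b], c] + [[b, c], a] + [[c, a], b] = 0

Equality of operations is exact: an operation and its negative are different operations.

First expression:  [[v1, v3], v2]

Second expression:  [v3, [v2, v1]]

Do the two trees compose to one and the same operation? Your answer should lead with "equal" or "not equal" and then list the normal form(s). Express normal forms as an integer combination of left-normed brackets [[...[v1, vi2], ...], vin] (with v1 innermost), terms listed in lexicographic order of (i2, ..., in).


Normal form of the first expression: [[v1, v3], v2]
Normal form of the second expression: [[v1, v2], v3]
The normal forms differ: not equal.

not equal: they reduce to [[v1, v3], v2] and [[v1, v2], v3]


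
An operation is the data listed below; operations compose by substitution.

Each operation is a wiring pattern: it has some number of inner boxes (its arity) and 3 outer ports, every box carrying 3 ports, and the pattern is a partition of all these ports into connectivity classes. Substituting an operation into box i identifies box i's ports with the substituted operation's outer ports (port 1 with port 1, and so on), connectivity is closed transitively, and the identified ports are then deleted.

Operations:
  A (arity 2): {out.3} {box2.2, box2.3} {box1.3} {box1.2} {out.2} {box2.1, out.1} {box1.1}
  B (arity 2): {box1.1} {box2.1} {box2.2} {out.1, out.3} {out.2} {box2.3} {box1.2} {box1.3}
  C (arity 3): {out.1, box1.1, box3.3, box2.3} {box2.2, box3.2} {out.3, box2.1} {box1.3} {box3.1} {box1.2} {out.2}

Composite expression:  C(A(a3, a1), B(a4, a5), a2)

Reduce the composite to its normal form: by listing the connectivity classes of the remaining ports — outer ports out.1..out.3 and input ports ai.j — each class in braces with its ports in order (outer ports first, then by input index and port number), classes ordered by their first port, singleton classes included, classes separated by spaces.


Connectivity passes through glued C-boundaries; trace each wire chain.
the subtree at A composes to {out.1, a1.1} {out.2} {out.3} {a1.2, a1.3} {a3.1} {a3.2} {a3.3} on (a3, a1); out.j = own outer ports
the subtree at B composes to {out.1, out.3} {out.2} {a4.1} {a4.2} {a4.3} {a5.1} {a5.2} {a5.3} on (a4, a5); out.j = own outer ports
the subtree at C composes to {out.1, out.3, a1.1, a2.3} {out.2} {a1.2, a1.3} {a2.1} {a2.2} {a3.1} {a3.2} {a3.3} {a4.1} {a4.2} {a4.3} {a5.1} {a5.2} {a5.3} on (a3, a1, a4, a5, a2); out.j = own outer ports

{out.1, out.3, a1.1, a2.3} {out.2} {a1.2, a1.3} {a2.1} {a2.2} {a3.1} {a3.2} {a3.3} {a4.1} {a4.2} {a4.3} {a5.1} {a5.2} {a5.3}


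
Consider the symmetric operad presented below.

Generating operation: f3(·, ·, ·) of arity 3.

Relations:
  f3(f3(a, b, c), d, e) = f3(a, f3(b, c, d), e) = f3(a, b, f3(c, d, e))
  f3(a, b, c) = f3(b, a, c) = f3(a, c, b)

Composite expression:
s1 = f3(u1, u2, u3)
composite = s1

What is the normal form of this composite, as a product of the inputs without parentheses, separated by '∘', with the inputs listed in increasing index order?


u1 ∘ u2 ∘ u3

Shape and order are irrelevant to f3; the u-input set decides.
f3(u1, u2, u3) collapses to u1 ∘ u2 ∘ u3
reordering the factors by index: u1 ∘ u2 ∘ u3


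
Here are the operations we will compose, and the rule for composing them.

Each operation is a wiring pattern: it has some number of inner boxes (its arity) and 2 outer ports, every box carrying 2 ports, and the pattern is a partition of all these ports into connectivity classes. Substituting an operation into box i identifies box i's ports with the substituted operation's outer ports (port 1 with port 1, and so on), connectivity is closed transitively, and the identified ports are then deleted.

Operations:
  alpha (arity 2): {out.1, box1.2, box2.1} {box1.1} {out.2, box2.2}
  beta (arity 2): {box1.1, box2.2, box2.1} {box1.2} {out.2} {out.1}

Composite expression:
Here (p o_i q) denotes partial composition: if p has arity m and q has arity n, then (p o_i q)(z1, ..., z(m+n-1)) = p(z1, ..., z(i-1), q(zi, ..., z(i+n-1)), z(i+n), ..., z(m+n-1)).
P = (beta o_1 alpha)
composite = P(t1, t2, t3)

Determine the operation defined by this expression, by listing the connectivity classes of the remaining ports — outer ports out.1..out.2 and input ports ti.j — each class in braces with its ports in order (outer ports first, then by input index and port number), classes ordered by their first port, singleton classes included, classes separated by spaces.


After gluing at beta, chains via deleted ports link the t-ports.
the subtree at alpha composes to {out.1, t1.2, t2.1} {out.2, t2.2} {t1.1} on (t1, t2); out.j = own outer ports
the subtree at beta composes to {out.1} {out.2} {t1.1} {t1.2, t2.1, t3.1, t3.2} {t2.2} on (t1, t2, t3); out.j = own outer ports

{out.1} {out.2} {t1.1} {t1.2, t2.1, t3.1, t3.2} {t2.2}


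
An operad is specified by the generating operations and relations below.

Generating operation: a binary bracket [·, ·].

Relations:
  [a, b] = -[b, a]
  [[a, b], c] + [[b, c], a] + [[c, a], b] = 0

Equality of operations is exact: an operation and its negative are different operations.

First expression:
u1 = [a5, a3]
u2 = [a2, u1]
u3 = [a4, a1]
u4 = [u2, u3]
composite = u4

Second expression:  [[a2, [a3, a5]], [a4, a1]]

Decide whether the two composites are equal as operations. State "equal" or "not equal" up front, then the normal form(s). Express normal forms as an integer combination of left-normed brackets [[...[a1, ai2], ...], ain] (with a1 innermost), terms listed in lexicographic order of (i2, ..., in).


Normal form of the first expression: -[[[[a1, a4], a2], a3], a5] + [[[[a1, a4], a2], a5], a3] + [[[[a1, a4], a3], a5], a2] - [[[[a1, a4], a5], a3], a2]
Normal form of the second expression: [[[[a1, a4], a2], a3], a5] - [[[[a1, a4], a2], a5], a3] - [[[[a1, a4], a3], a5], a2] + [[[[a1, a4], a5], a3], a2]
The forms do not match — not equal.

not equal — first -[[[[a1, a4], a2], a3], a5] + [[[[a1, a4], a2], a5], a3] + [[[[a1, a4], a3], a5], a2] - [[[[a1, a4], a5], a3], a2], second [[[[a1, a4], a2], a3], a5] - [[[[a1, a4], a2], a5], a3] - [[[[a1, a4], a3], a5], a2] + [[[[a1, a4], a5], a3], a2]


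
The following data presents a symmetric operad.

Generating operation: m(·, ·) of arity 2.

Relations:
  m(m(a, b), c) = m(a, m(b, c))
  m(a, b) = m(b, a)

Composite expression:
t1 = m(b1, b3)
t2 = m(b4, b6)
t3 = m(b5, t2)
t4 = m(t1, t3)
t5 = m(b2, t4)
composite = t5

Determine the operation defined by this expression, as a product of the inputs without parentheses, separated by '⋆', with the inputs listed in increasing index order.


Shape and order are irrelevant to m; the b-input set decides.
m(b1, b3) reduces to b1 ⋆ b3
m(b4, b6) reduces to b4 ⋆ b6
m(b5, m(b4, b6)) reduces to b5 ⋆ b4 ⋆ b6
m(m(b1, b3), m(b5, m(b4, b6))) reduces to b1 ⋆ b3 ⋆ b5 ⋆ b4 ⋆ b6
m(b2, m(m(b1, b3), m(b5, m(b4, b6)))) reduces to b2 ⋆ b1 ⋆ b3 ⋆ b5 ⋆ b4 ⋆ b6
sorting the factors by input index: b1 ⋆ b2 ⋆ b3 ⋆ b4 ⋆ b5 ⋆ b6

b1 ⋆ b2 ⋆ b3 ⋆ b4 ⋆ b5 ⋆ b6


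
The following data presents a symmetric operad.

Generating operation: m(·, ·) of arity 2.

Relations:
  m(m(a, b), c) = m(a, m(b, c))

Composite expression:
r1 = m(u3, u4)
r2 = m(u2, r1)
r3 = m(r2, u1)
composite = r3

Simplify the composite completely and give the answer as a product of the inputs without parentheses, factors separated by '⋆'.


u2 ⋆ u3 ⋆ u4 ⋆ u1

The m-tree's shape is irrelevant; the u-reading-order decides.
m(u3, u4) reduces to u3 ⋆ u4
m(u2, m(u3, u4)) reduces to u2 ⋆ u3 ⋆ u4
m(m(u2, m(u3, u4)), u1) reduces to u2 ⋆ u3 ⋆ u4 ⋆ u1


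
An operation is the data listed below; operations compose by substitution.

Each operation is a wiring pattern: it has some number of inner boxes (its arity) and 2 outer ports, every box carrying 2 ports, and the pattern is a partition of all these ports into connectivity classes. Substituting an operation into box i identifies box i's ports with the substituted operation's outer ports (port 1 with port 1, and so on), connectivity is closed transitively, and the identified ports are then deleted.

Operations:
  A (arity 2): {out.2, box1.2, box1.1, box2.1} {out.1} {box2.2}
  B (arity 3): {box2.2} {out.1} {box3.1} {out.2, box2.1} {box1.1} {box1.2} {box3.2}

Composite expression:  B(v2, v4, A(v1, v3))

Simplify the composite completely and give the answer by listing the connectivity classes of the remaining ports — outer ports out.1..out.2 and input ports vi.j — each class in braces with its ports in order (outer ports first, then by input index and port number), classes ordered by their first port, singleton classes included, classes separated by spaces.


{out.1} {out.2, v4.1} {v1.1, v1.2, v3.1} {v2.1} {v2.2} {v3.2} {v4.2}

Two ports join when wires chain via B-identified ports.
the subtree at A composes to {out.1} {out.2, v1.1, v1.2, v3.1} {v3.2} on (v1, v3); out.j = own outer ports
the subtree at B composes to {out.1} {out.2, v4.1} {v1.1, v1.2, v3.1} {v2.1} {v2.2} {v3.2} {v4.2} on (v2, v4, v1, v3); out.j = own outer ports


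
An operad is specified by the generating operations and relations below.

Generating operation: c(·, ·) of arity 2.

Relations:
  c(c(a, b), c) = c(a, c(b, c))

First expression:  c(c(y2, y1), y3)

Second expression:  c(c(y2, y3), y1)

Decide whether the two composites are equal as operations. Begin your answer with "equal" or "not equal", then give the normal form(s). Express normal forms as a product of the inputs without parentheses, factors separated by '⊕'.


not equal; first: y2 ⊕ y1 ⊕ y3; second: y2 ⊕ y3 ⊕ y1

The first composite normalizes to y2 ⊕ y1 ⊕ y3
The second composite normalizes to y2 ⊕ y3 ⊕ y1
Distinct normal forms: not equal.


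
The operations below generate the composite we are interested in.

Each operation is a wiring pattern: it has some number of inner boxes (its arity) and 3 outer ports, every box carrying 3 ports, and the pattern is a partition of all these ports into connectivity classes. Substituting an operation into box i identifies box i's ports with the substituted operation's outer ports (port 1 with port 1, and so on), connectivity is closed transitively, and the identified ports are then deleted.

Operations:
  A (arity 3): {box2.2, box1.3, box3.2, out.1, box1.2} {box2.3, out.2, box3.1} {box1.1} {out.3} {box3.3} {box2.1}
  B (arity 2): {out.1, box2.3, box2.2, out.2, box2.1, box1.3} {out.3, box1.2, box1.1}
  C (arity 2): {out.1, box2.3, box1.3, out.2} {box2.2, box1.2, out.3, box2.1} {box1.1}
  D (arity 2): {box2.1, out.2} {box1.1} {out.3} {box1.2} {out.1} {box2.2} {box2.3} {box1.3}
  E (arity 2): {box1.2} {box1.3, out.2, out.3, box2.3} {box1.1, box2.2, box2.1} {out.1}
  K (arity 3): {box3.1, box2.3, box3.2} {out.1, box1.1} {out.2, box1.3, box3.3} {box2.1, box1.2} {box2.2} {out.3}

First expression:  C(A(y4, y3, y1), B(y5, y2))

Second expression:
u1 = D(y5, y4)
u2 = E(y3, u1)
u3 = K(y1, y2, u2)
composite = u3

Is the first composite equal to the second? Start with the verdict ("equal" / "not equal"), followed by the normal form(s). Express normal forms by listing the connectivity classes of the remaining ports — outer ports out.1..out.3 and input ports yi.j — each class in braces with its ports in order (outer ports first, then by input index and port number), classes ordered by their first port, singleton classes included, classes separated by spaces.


The first composite normalizes to {out.1, out.2, y5.1, y5.2} {out.3, y1.1, y2.1, y2.2, y2.3, y3.3, y5.3} {y1.2, y3.2, y4.2, y4.3} {y1.3} {y3.1} {y4.1}
The second composite normalizes to {out.1, y1.1} {out.2, y1.3, y2.3, y3.3} {out.3} {y1.2, y2.1} {y2.2} {y3.1, y4.1} {y3.2} {y4.2} {y4.3} {y5.1} {y5.2} {y5.3}
Different reductions; not equal.

not equal; first: {out.1, out.2, y5.1, y5.2} {out.3, y1.1, y2.1, y2.2, y2.3, y3.3, y5.3} {y1.2, y3.2, y4.2, y4.3} {y1.3} {y3.1} {y4.1}; second: {out.1, y1.1} {out.2, y1.3, y2.3, y3.3} {out.3} {y1.2, y2.1} {y2.2} {y3.1, y4.1} {y3.2} {y4.2} {y4.3} {y5.1} {y5.2} {y5.3}


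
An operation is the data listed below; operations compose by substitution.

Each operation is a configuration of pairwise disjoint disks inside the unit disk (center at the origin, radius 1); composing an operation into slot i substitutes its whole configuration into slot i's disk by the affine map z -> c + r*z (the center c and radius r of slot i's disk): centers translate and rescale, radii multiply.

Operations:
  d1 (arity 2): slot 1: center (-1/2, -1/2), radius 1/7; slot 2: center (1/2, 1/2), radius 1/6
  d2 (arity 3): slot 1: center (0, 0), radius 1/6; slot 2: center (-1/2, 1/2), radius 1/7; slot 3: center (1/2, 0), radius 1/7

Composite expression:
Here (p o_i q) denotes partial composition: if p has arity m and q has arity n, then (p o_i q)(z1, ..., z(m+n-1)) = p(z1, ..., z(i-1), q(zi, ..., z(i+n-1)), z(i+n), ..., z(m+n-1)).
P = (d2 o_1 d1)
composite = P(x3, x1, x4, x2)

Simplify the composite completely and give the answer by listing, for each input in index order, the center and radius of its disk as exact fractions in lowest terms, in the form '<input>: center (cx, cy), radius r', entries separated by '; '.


x1: center (1/12, 1/12), radius 1/36; x2: center (1/2, 0), radius 1/7; x3: center (-1/12, -1/12), radius 1/42; x4: center (-1/2, 1/2), radius 1/7

Affine substitution under d2: radii multiply and x-centers shift.
tracing x3 down its 2-map path: center (-1/12, -1/12), radius 1/42
tracing x1 down its 2-map path: center (1/12, 1/12), radius 1/36
tracing x4 down its 1-map path: center (-1/2, 1/2), radius 1/7
tracing x2 down its 1-map path: center (1/2, 0), radius 1/7


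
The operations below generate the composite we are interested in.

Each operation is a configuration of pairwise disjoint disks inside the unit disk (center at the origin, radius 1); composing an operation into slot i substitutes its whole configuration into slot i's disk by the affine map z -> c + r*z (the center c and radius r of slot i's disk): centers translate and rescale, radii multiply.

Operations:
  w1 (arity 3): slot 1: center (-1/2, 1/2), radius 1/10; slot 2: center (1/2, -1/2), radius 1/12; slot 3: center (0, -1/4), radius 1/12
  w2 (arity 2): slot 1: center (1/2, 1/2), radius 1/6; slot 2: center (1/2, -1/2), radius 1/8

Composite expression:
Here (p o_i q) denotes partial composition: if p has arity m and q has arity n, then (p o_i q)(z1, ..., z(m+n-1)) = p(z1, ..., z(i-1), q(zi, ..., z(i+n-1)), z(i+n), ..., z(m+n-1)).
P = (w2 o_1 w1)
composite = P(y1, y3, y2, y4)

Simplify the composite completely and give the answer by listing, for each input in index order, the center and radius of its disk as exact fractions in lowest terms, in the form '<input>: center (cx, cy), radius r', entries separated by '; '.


y1: center (5/12, 7/12), radius 1/60; y2: center (1/2, 11/24), radius 1/72; y3: center (7/12, 5/12), radius 1/72; y4: center (1/2, -1/2), radius 1/8

Affine substitution under w2: radii multiply and y-centers shift.
y1 passes through 2 substitutions, ending at center (5/12, 7/12), radius 1/60
y3 passes through 2 substitutions, ending at center (7/12, 5/12), radius 1/72
y2 passes through 2 substitutions, ending at center (1/2, 11/24), radius 1/72
y4 passes through 1 substitution, ending at center (1/2, -1/2), radius 1/8
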